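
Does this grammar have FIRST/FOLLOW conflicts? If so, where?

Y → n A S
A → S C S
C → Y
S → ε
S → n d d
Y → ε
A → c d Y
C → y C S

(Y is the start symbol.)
Yes. Y → n A S with FOLLOW(Y) on { 'n' }; S → n d d with FOLLOW(S) on { 'n' }

A FIRST/FOLLOW conflict occurs when a non-terminal N has a nullable alternative N → β (β ⇒* ε) and another alternative N → α with FIRST(α) ∩ FOLLOW(N) ≠ ∅: on such a lookahead the parser cannot decide between expanding α and letting N vanish via β.

Nullable non-terminals: A, C, S, Y.
FIRST sets used below: FIRST(S) = { 'n', ε }, FIRST(C) = { 'n', 'y', ε }, FIRST(Y) = { 'n', ε }

A: nullable alternative(s) A → S C S; FOLLOW(A) = { $, 'n' }
  A → S C S: FIRST \ {ε} = { 'n', 'y' } — this is the only nullable alternative, skip
  A → c d Y: FIRST \ {ε} = { 'c' } — disjoint from FOLLOW(A)

C: nullable alternative(s) C → Y; FOLLOW(C) = { $, 'n' }
  C → Y: FIRST \ {ε} = { 'n' } — this is the only nullable alternative, skip
  C → y C S: FIRST \ {ε} = { 'y' } — disjoint from FOLLOW(C)

S: nullable alternative(s) S → ε; FOLLOW(S) = { $, 'n', 'y' }
  S → ε: FIRST \ {ε} = { } — this is the only nullable alternative, skip
  S → n d d: FIRST \ {ε} = { 'n' } — overlaps FOLLOW(S) on { 'n' }: CONFLICT

Y: nullable alternative(s) Y → ε; FOLLOW(Y) = { $, 'n' }
  Y → n A S: FIRST \ {ε} = { 'n' } — overlaps FOLLOW(Y) on { 'n' }: CONFLICT
  Y → ε: FIRST \ {ε} = { } — this is the only nullable alternative, skip

So the grammar has 2 FIRST/FOLLOW conflicts (marked CONFLICT above).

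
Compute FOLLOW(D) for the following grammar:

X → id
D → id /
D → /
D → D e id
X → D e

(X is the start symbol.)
To compute FOLLOW(D), find every occurrence of D on a right-hand side N → α D β: add FIRST(β) \ {ε}, and if β is empty or nullable also add FOLLOW(N). Iterate to a fixed point.

In D → D e id: D is followed by e id, add FIRST(e id) \ {ε} = { 'e' }
In X → D e: D is followed by e, add FIRST(e) \ {ε} = { 'e' }

Taking the union: FOLLOW(D) = { 'e' }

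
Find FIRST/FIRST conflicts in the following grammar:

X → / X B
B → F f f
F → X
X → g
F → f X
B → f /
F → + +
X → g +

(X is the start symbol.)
Yes. X → g / X → g '+' on { 'g' }; B → F f f / B → f '/' on { 'f' }

FIRST sets of the non-terminals at (or reachable through a nullable prefix from) the front of some alternative:
  FIRST(F) = { '+', '/', 'f', 'g' }
  FIRST(X) = { '/', 'g' }

Productions for X:
  X → / X B: FIRST = { '/' }
  X → g: FIRST = { 'g' }
  X → g +: FIRST = { 'g' }
Productions for B:
  B → F f f: FIRST = { '+', '/', 'f', 'g' }
  B → f /: FIRST = { 'f' }
Productions for F:
  F → X: FIRST = { '/', 'g' }
  F → f X: FIRST = { 'f' }
  F → + +: FIRST = { '+' }

Conflict for X: X → g and X → g +
  Overlap: { 'g' }
Conflict for B: B → F f f and B → f /
  Overlap: { 'f' }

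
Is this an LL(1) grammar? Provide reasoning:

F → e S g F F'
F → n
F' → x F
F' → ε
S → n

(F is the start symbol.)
A grammar is LL(1) if for each non-terminal N with multiple productions, the predict sets of those productions are pairwise disjoint, where PREDICT(N → α) = (FIRST(α) \ {ε}) ∪ (FOLLOW(N) if α ⇒* ε).

Relevant sets:
  FOLLOW(F') = { $, 'x' }

For F:
  PREDICT(F → e S g F F') = { 'e' }
  PREDICT(F → n) = { 'n' }
For F':
  PREDICT(F' → x F) = { 'x' }
  PREDICT(F' → ε) = { $, 'x' }
S has a single production, so nothing to check there.

Conflict found: Predict set conflict for F': { 'x' }
The grammar is NOT LL(1).

Answer: No. Predict set conflict for F': { 'x' }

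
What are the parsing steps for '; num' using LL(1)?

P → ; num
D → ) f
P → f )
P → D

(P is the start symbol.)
LL(1) parsing maintains a stack (initially the start symbol over $) and the input. At each step: if the stack top is a terminal, match it against the current input token; if it is a non-terminal N, replace it with the RHS of M[N, lookahead] (the unique production whose predict set contains the lookahead).

Stack is shown with the top on the left.

Stack    Input    Action
------------------------
P $      ; num $  output P → ; num
; num $  ; num $  match ';'
num $    num $    match 'num'
$        $        accept

The string is accepted.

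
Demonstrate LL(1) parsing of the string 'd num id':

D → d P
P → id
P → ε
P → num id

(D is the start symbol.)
LL(1) parsing maintains a stack (initially the start symbol over $) and the input. At each step: if the stack top is a terminal, match it against the current input token; if it is a non-terminal N, replace it with the RHS of M[N, lookahead] (the unique production whose predict set contains the lookahead).

Stack is shown with the top on the left.

Stack     Input       Action
----------------------------
D $       d num id $  output D → d P
d P $     d num id $  match 'd'
P $       num id $    output P → num id
num id $  num id $    match 'num'
id $      id $        match 'id'
$         $           accept

The string is accepted.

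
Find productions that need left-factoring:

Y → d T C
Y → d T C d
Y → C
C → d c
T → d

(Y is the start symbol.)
Left-factoring is needed when two productions for the same non-terminal
share a common prefix on the right-hand side.

Productions for Y:
  Y → d T C
  Y → d T C d
  Y → C

Found common prefix 'd T C' in productions for Y

Answer: Yes, Y has productions with common prefix 'd T C'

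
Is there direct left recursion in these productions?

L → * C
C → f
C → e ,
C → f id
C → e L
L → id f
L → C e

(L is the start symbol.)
No direct left recursion

Direct left recursion occurs when N → N α for some non-terminal N (the right-hand side begins with the left-hand side itself).

L → * C: starts with '*'
C → f: starts with f
C → e ,: starts with e
C → f id: starts with f
C → e L: starts with e
L → id f: starts with id
L → C e: starts with C

No direct left recursion found.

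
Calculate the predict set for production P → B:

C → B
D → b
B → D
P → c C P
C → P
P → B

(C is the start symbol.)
{ 'b' }

PREDICT(P → B) = (FIRST(RHS) \ {ε}) ∪ (FOLLOW(P) if ε ∈ FIRST(RHS), i.e. RHS ⇒* ε)
FIRST(B) = { 'b' }
FIRST(B) = { 'b' }
ε ∉ FIRST(B), so FOLLOW(P) is not added.
PREDICT(P → B) = { 'b' }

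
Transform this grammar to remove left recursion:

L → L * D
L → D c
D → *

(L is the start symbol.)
L → D c L'
L' → * D L'
L' → ε
D → *

L is directly left-recursive. The standard transformation for
  A → A α₁ | ... | A α_m | β₁ | ... | β_n
is
  A  → β₁ A' | ... | β_n A'
  A' → α₁ A' | ... | α_m A' | ε

L → D c becomes L → D c L'
L → L * D becomes L' → * D L'
Add L' → ε

Productions for other non-terminals are unchanged:
  D → *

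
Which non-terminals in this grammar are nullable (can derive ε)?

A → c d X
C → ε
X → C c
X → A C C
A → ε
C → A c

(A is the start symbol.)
A non-terminal is nullable if it can derive ε (the empty string): either it has an ε-production, or it has a production whose right-hand side consists entirely of nullable non-terminals.

ε-productions: C → ε, A → ε
So C, A are immediately nullable.
X → A C C: every symbol on the right is nullable, so X is nullable too.
Every non-terminal is now nullable.
Nullable = { 'A', 'C', 'X' }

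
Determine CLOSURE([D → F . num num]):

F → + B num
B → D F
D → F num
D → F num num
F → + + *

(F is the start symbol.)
{ [D → F . num num] }

Start with: [D → F . num num]
The dot precedes the terminal num, so nothing is added.

CLOSURE = { [D → F . num num] }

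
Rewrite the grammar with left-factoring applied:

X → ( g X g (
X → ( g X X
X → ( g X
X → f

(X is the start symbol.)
Left-factoring transforms A → αβ₁ | αβ₂ into A → αA' and A' → β₁ | β₂
(α is the longest common prefix among the alternatives). Repeat until
no nonterminal has two alternatives with a common prefix.

Round 1: X has alternatives sharing prefix '( g X'. Introduce X': X → ( g X X'
  Add: X' → g (
  Add: X' → X
  Add: X' → ε

No remaining common prefixes — done.

Resulting grammar:
X → ( g X X'
X' → g (
X' → X
X' → ε
X → f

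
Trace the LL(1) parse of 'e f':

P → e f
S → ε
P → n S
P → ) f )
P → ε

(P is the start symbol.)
Stack is shown with the top on the left.

Stack  Input  Action
--------------------
P $    e f $  output P → e f
e f $  e f $  match 'e'
f $    f $    match 'f'
$      $      accept

The string is accepted.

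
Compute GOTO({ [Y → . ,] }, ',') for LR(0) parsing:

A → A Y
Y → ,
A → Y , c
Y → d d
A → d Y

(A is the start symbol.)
{ [Y → , .] }

GOTO(I, ',') = CLOSURE({ [A → αX.β] : [A → α.Xβ] ∈ I, X = ',' })

Items with dot before ',', with the dot advanced:
  [Y → . ,] → [Y → , .]
Closure adds nothing (no advanced item has the dot before a non-terminal).

GOTO = { [Y → , .] }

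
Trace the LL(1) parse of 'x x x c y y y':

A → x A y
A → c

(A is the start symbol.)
LL(1) parsing maintains a stack (initially the start symbol over $) and the input. At each step: if the stack top is a terminal, match it against the current input token; if it is a non-terminal N, replace it with the RHS of M[N, lookahead] (the unique production whose predict set contains the lookahead).

Stack is shown with the top on the left.

Stack        Input            Action
------------------------------------
A $          x x x c y y y $  output A → x A y
x A y $      x x x c y y y $  match 'x'
A y $        x x c y y y $    output A → x A y
x A y y $    x x c y y y $    match 'x'
A y y $      x c y y y $      output A → x A y
x A y y y $  x c y y y $      match 'x'
A y y y $    c y y y $        output A → c
c y y y $    c y y y $        match 'c'
y y y $      y y y $          match 'y'
y y $        y y $            match 'y'
y $          y $              match 'y'
$            $                accept

The string is accepted.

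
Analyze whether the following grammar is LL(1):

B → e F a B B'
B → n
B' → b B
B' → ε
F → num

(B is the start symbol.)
Relevant sets:
  FOLLOW(B') = { $, 'b' }

For B:
  PREDICT(B → e F a B B') = { 'e' }
  PREDICT(B → n) = { 'n' }
For B':
  PREDICT(B' → b B) = { 'b' }
  PREDICT(B' → ε) = { $, 'b' }
F has a single production, so nothing to check there.

Conflict found: Predict set conflict for B': { 'b' }
The grammar is NOT LL(1).

Answer: No. Predict set conflict for B': { 'b' }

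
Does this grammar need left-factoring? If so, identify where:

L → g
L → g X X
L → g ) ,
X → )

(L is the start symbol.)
Yes, L has productions with common prefix 'g'

Left-factoring is needed when two productions for the same non-terminal
share a common prefix on the right-hand side.

Productions for L:
  L → g
  L → g X X
  L → g ) ,

Found common prefix 'g' in productions for L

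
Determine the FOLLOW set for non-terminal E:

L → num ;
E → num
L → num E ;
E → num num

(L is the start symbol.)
To compute FOLLOW(E), find every occurrence of E on a right-hand side N → α E β: add FIRST(β) \ {ε}, and if β is empty or nullable also add FOLLOW(N). Iterate to a fixed point.

In L → num E ;: E is followed by ';', add FIRST(';') \ {ε} = { ';' }

Taking the union: FOLLOW(E) = { ';' }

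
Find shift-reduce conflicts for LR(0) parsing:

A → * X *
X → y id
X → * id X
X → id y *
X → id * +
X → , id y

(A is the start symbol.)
A shift-reduce conflict occurs when an LR(0) state has both:
  - a complete (reduce) item [A → α .] (dot at the end), and
  - a shift item [B → β . c γ] (dot before a terminal).

Augment with A' → A and build the canonical LR(0) collection (I0 = CLOSURE({[A' → . A]}), then GOTO on every symbol after a dot until no new states appear). It has 18 states:
  I0: { [A → . * X *], [A' → . A] }  — shift
  I1: { [A → * . X *], [X → . * id X], [X → . , id y], [X → . id * +], [X → . id y *], [X → . y id] }  — shift
  I2: { [A' → A .] }  — accept
  I3: { [X → * . id X] }  — shift
  I4: { [X → , . id y] }  — shift
  I5: { [A → * X . *] }  — shift
  I6: { [X → id . * +], [X → id . y *] }  — shift
  I7: { [X → y . id] }  — shift
  I8: { [X → y id .] }  — reduce
  I9: { [X → id * . +] }  — shift
  I10: { [X → id y . *] }  — shift
  I11: { [X → id y * .] }  — reduce
  I12: { [X → id * + .] }  — reduce
  I13: { [A → * X * .] }  — reduce
  I14: { [X → , id . y] }  — shift
  I15: { [X → , id y .] }  — reduce
  I16: { [X → * id . X], [X → . * id X], [X → . , id y], [X → . id * +], [X → . id y *], [X → . y id] }  — shift
  I17: { [X → * id X .] }  — reduce

No state contains both a complete item and a shift item.

Answer: No shift-reduce conflicts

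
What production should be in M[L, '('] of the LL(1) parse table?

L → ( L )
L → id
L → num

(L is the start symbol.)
L → ( L )

To find M[L, '('], we find productions for L where '(' is in the predict set (PREDICT(N → α) = (FIRST(α) \ {ε}) ∪ (FOLLOW(N) if α ⇒* ε)).

L → ( L ): PREDICT = { '(' }
  '(' is in predict set, so this production goes in M[L, '(']
L → id: PREDICT = { 'id' }
L → num: PREDICT = { 'num' }

M[L, '('] = L → ( L )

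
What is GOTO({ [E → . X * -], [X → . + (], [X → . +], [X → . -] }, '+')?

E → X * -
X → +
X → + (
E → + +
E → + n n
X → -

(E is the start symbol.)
GOTO(I, '+') = CLOSURE({ [A → αX.β] : [A → α.Xβ] ∈ I, X = '+' })

Items with dot before '+', with the dot advanced:
  [X → . +] → [X → + .]
  [X → . + (] → [X → + . (]
Closure adds nothing (no advanced item has the dot before a non-terminal).

GOTO = { [X → + . (], [X → + .] }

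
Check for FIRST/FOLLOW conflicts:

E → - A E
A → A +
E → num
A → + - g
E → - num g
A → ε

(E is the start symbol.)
A FIRST/FOLLOW conflict occurs when a non-terminal N has a nullable alternative N → β (β ⇒* ε) and another alternative N → α with FIRST(α) ∩ FOLLOW(N) ≠ ∅: on such a lookahead the parser cannot decide between expanding α and letting N vanish via β.

Nullable non-terminals: A.
FIRST sets used below: FIRST(A) = { '+', ε }

A: nullable alternative(s) A → ε; FOLLOW(A) = { '+', '-', 'num' }
  A → A +: FIRST \ {ε} = { '+' } — overlaps FOLLOW(A) on { '+' }: CONFLICT
  A → + - g: FIRST \ {ε} = { '+' } — overlaps FOLLOW(A) on { '+' }: CONFLICT
  A → ε: FIRST \ {ε} = { } — this is the only nullable alternative, skip

E has no nullable alternative, so no FIRST/FOLLOW check is needed there.

So the grammar has 2 FIRST/FOLLOW conflicts (marked CONFLICT above).

Answer: Yes. A → A '+' with FOLLOW(A) on { '+' }; A → '+' '-' g with FOLLOW(A) on { '+' }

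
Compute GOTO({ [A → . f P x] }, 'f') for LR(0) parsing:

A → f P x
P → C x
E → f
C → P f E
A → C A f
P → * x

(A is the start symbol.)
GOTO(I, 'f') = CLOSURE({ [A → αX.β] : [A → α.Xβ] ∈ I, X = 'f' })

Items with dot before 'f', with the dot advanced:
  [A → . f P x] → [A → f . P x]
Closure of the advanced items:
  [A → f . P x] has the dot before P: add [P → . C x], [P → . * x]
  [P → . C x] has the dot before C: add [C → . P f E]

GOTO = { [A → f . P x], [C → . P f E], [P → . * x], [P → . C x] }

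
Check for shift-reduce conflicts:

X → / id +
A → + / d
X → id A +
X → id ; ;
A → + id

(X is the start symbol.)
No shift-reduce conflicts

A shift-reduce conflict occurs when an LR(0) state has both:
  - a complete (reduce) item [A → α .] (dot at the end), and
  - a shift item [B → β . c γ] (dot before a terminal).

Augment with X' → X and build the canonical LR(0) collection (I0 = CLOSURE({[X' → . X]}), then GOTO on every symbol after a dot until no new states appear). It has 14 states:
  I0: { [X → . / id +], [X → . id ; ;], [X → . id A +], [X' → . X] }  — shift
  I1: { [X → / . id +] }  — shift
  I2: { [X' → X .] }  — accept
  I3: { [A → . + / d], [A → . + id], [X → id . ; ;], [X → id . A +] }  — shift
  I4: { [A → + . / d], [A → + . id] }  — shift
  I5: { [X → id ; . ;] }  — shift
  I6: { [X → id A . +] }  — shift
  I7: { [X → id A + .] }  — reduce
  I8: { [X → id ; ; .] }  — reduce
  I9: { [A → + / . d] }  — shift
  I10: { [A → + id .] }  — reduce
  I11: { [A → + / d .] }  — reduce
  I12: { [X → / id . +] }  — shift
  I13: { [X → / id + .] }  — reduce

No state contains both a complete item and a shift item.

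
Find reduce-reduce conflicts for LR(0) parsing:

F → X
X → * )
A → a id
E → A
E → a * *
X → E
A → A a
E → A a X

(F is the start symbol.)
Augment with F' → F and build the canonical LR(0) collection (I0 = CLOSURE({[F' → . F]}), then GOTO on every symbol after a dot until no new states appear). It has 13 states:
  I0: { [A → . A a], [A → . a id], [E → . A a X], [E → . A], [E → . a * *], [F → . X], [F' → . F], [X → . * )], [X → . E] }  — shift
  I1: { [X → * . )] }  — shift
  I2: { [A → A . a], [E → A . a X], [E → A .] }  — shift, reduce
  I3: { [X → E .] }  — reduce
  I4: { [F' → F .] }  — accept
  I5: { [F → X .] }  — reduce
  I6: { [A → a . id], [E → a . * *] }  — shift
  I7: { [E → a * . *] }  — shift
  I8: { [A → a id .] }  — reduce
  I9: { [E → a * * .] }  — reduce
  I10: { [A → . A a], [A → . a id], [A → A a .], [E → . A a X], [E → . A], [E → . a * *], [E → A a . X], [X → . * )], [X → . E] }  — shift, reduce
  I11: { [E → A a X .] }  — reduce
  I12: { [X → * ) .] }  — reduce

No state contains more than one complete item.

Answer: No reduce-reduce conflicts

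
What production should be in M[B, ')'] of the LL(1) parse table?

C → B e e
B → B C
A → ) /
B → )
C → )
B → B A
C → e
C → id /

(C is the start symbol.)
B → B C, B → ), B → B A

To find M[B, ')'], we find productions for B where ')' is in the predict set (PREDICT(N → α) = (FIRST(α) \ {ε}) ∪ (FOLLOW(N) if α ⇒* ε)).

Relevant sets:
  FIRST(B) = { ')' }

B → B C: PREDICT = { ')' }
  ')' is in predict set, so this production goes in M[B, ')']
B → ): PREDICT = { ')' }
  ')' is in predict set, so this production goes in M[B, ')']
B → B A: PREDICT = { ')' }
  ')' is in predict set, so this production goes in M[B, ')']

M[B, ')'] = B → B C, B → ), B → B A  (a multiply-defined cell — the grammar is not LL(1))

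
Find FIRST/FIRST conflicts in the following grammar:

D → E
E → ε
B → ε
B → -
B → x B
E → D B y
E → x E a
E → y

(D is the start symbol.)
FIRST sets of the non-terminals at (or reachable through a nullable prefix from) the front of some alternative:
  FIRST(D) = { '-', 'x', 'y', ε }
  FIRST(B) = { '-', 'x', ε }

Productions for E:
  E → ε: FIRST = { ε }
  E → D B y: FIRST = { '-', 'x', 'y' }
  E → x E a: FIRST = { 'x' }
  E → y: FIRST = { 'y' }
Productions for B:
  B → ε: FIRST = { ε }
  B → -: FIRST = { '-' }
  B → x B: FIRST = { 'x' }
D has only one production, so no FIRST/FIRST conflict is possible there.

Conflict for E: E → D B y and E → x E a
  Overlap: { 'x' }
Conflict for E: E → D B y and E → y
  Overlap: { 'y' }

Answer: Yes. E → D B y / E → x E a on { 'x' }; E → D B y / E → y on { 'y' }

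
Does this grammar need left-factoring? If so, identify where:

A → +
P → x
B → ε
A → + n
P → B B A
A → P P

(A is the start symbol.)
Yes, A has productions with common prefix '+'

Left-factoring is needed when two productions for the same non-terminal
share a common prefix on the right-hand side.

Productions for A:
  A → +
  A → + n
  A → P P
Productions for P:
  P → x
  P → B B A

Found common prefix '+' in productions for A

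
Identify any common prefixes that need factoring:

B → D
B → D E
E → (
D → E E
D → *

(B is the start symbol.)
Yes, B has productions with common prefix 'D'

Left-factoring is needed when two productions for the same non-terminal
share a common prefix on the right-hand side.

Productions for B:
  B → D
  B → D E
Productions for D:
  D → E E
  D → *

Found common prefix 'D' in productions for B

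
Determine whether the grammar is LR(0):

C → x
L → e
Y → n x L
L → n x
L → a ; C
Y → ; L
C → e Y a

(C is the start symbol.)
Yes, the grammar is LR(0)

A grammar is LR(0) if no state in the canonical LR(0) collection has:
  - both a shift item (dot before a terminal) and a complete item (shift-reduce conflict), or
  - two or more complete items (reduce-reduce conflict; the accept item [C' → C .] counts as a complete item here).

Augment with C' → C and build the canonical LR(0) collection (I0 = CLOSURE({[C' → . C]}), then GOTO on every symbol after a dot until no new states appear). It has 17 states:
  I0: { [C → . e Y a], [C → . x], [C' → . C] }  — shift
  I1: { [C' → C .] }  — accept
  I2: { [C → e . Y a], [Y → . ; L], [Y → . n x L] }  — shift
  I3: { [C → x .] }  — reduce
  I4: { [L → . a ; C], [L → . e], [L → . n x], [Y → ; . L] }  — shift
  I5: { [C → e Y . a] }  — shift
  I6: { [Y → n . x L] }  — shift
  I7: { [L → . a ; C], [L → . e], [L → . n x], [Y → n x . L] }  — shift
  I8: { [Y → n x L .] }  — reduce
  I9: { [L → a . ; C] }  — shift
  I10: { [L → e .] }  — reduce
  I11: { [L → n . x] }  — shift
  I12: { [L → n x .] }  — reduce
  I13: { [C → . e Y a], [C → . x], [L → a ; . C] }  — shift
  I14: { [L → a ; C .] }  — reduce
  I15: { [C → e Y a .] }  — reduce
  I16: { [Y → ; L .] }  — reduce

Every state is either a pure shift/goto state or contains exactly one complete item and nothing to shift — no conflicts. The grammar is LR(0).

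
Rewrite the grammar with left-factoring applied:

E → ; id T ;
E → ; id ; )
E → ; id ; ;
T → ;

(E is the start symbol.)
E → ; id E'
E' → T ;
E' → ; E''
E'' → )
E'' → ;
T → ;

Left-factoring transforms A → αβ₁ | αβ₂ into A → αA' and A' → β₁ | β₂
(α is the longest common prefix among the alternatives). Repeat until
no nonterminal has two alternatives with a common prefix.

Round 1: E has alternatives sharing prefix '; id'. Introduce E': E → ; id E'
  Add: E' → T ;
  Add: E' → ; )
  Add: E' → ; ;

Round 2: E' has alternatives sharing prefix ';'. Introduce E'': E' → ; E''
  Add: E'' → )
  Add: E'' → ;

No remaining common prefixes — done.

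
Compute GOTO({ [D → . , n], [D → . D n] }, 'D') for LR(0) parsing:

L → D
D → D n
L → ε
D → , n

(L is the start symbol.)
GOTO(I, 'D') = CLOSURE({ [A → αX.β] : [A → α.Xβ] ∈ I, X = 'D' })

Items with dot before 'D', with the dot advanced:
  [D → . D n] → [D → D . n]
Closure adds nothing (no advanced item has the dot before a non-terminal).

GOTO = { [D → D . n] }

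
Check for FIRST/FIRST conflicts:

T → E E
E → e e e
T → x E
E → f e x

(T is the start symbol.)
A FIRST/FIRST conflict occurs when two productions N → α and N → β for the same non-terminal have FIRST(α) ∩ FIRST(β) ≠ ∅ (with ε ∈ FIRST of a nullable right-hand side, so two nullable alternatives also conflict).

FIRST sets of the non-terminals at (or reachable through a nullable prefix from) the front of some alternative:
  FIRST(E) = { 'e', 'f' }

Productions for T:
  T → E E: FIRST = { 'e', 'f' }
  T → x E: FIRST = { 'x' }
Productions for E:
  E → e e e: FIRST = { 'e' }
  E → f e x: FIRST = { 'f' }

All alternatives of each non-terminal have pairwise disjoint FIRST sets.

Answer: No FIRST/FIRST conflicts.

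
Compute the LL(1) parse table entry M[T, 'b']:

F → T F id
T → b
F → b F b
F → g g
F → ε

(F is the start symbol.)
T → b

To find M[T, 'b'], we find productions for T where 'b' is in the predict set (PREDICT(N → α) = (FIRST(α) \ {ε}) ∪ (FOLLOW(N) if α ⇒* ε)).

T → b: PREDICT = { 'b' }
  'b' is in predict set, so this production goes in M[T, 'b']

M[T, 'b'] = T → b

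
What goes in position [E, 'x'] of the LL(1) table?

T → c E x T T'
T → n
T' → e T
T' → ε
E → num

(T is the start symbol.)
Empty (error entry)

To find M[E, 'x'], we find productions for E where 'x' is in the predict set (PREDICT(N → α) = (FIRST(α) \ {ε}) ∪ (FOLLOW(N) if α ⇒* ε)).

E → num: PREDICT = { 'num' }

M[E, 'x'] is empty (no production applies)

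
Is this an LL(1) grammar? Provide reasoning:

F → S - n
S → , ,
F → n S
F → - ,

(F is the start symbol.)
Yes, the grammar is LL(1).

Relevant sets:
  FIRST(S) = { ',' }

For F:
  PREDICT(F → S '-' n) = { ',' }
  PREDICT(F → n S) = { 'n' }
  PREDICT(F → '-' ',') = { '-' }
S has a single production, so nothing to check there.

All predict sets are disjoint. The grammar IS LL(1).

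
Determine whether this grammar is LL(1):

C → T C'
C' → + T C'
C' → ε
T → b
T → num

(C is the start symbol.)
Relevant sets:
  FOLLOW(C') = { $ }

For C':
  PREDICT(C' → '+' T C') = { '+' }
  PREDICT(C' → ε) = { $ }
For T:
  PREDICT(T → b) = { 'b' }
  PREDICT(T → num) = { 'num' }
C has a single production, so nothing to check there.

All predict sets are disjoint. The grammar IS LL(1).

Answer: Yes, the grammar is LL(1).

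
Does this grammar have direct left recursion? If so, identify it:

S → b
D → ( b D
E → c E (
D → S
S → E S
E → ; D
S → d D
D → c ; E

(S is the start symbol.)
No direct left recursion

S → b: starts with b
D → ( b D: starts with '('
E → c E (: starts with c
D → S: starts with S
S → E S: starts with E
E → ; D: starts with ';'
S → d D: starts with d
D → c ; E: starts with c

No direct left recursion found.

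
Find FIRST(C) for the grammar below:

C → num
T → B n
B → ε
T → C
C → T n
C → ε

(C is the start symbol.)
To compute FIRST(C), examine every production with C on the left-hand side, reading each right-hand side left to right until a non-nullable symbol is reached.

FIRST sets of the other non-terminals involved (by the same procedure, iterated to a fixed point):
  FIRST(T) = { 'n', 'num', ε }

From C → num:
  - num is a terminal: add 'num' and stop
From C → T n:
  - T is a non-terminal: add FIRST(T) \ {ε} = { 'n', 'num' }
    T is nullable, so continue to the next symbol
  - n is a terminal: add 'n' and stop
From C → ε:
  - ε-production, so ε ∈ FIRST(C)

Collecting: FIRST(C) = { 'n', 'num', ε }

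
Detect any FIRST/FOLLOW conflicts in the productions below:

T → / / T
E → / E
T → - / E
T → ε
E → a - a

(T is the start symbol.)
Nullable non-terminals: T.

T: nullable alternative(s) T → ε; FOLLOW(T) = { $ }
  T → / / T: FIRST \ {ε} = { '/' } — disjoint from FOLLOW(T)
  T → - / E: FIRST \ {ε} = { '-' } — disjoint from FOLLOW(T)
  T → ε: FIRST \ {ε} = { } — this is the only nullable alternative, skip

E has no nullable alternative, so no FIRST/FOLLOW check is needed there.

No FIRST/FOLLOW conflicts found.

Answer: No FIRST/FOLLOW conflicts.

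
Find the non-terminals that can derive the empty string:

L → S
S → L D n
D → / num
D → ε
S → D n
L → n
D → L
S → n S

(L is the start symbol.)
A non-terminal is nullable if it can derive ε (the empty string): either it has an ε-production, or it has a production whose right-hand side consists entirely of nullable non-terminals.

ε-productions: D → ε
So D is immediately nullable.
No further non-terminal can be added: every production for the remaining non-terminals contains a terminal or a non-nullable non-terminal.
Nullable = { 'D' }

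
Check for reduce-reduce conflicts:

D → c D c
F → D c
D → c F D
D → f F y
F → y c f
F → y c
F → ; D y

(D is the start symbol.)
Yes — I17: [D → c D c .] vs [F → D c .]

Augment with D' → D and build the canonical LR(0) collection (I0 = CLOSURE({[D' → . D]}), then GOTO on every symbol after a dot until no new states appear). It has 18 states:
  I0: { [D → . c D c], [D → . c F D], [D → . f F y], [D' → . D] }  — shift
  I1: { [D' → D .] }  — accept
  I2: { [D → . c D c], [D → . c F D], [D → . f F y], [D → c . D c], [D → c . F D], [F → . ; D y], [F → . D c], [F → . y c f], [F → . y c] }  — shift
  I3: { [D → . c D c], [D → . c F D], [D → . f F y], [D → f . F y], [F → . ; D y], [F → . D c], [F → . y c f], [F → . y c] }  — shift
  I4: { [D → . c D c], [D → . c F D], [D → . f F y], [F → ; . D y] }  — shift
  I5: { [F → D . c] }  — shift
  I6: { [D → f F . y] }  — shift
  I7: { [F → y . c f], [F → y . c] }  — shift
  I8: { [F → y c . f], [F → y c .] }  — shift, reduce
  I9: { [F → y c f .] }  — reduce
  I10: { [D → f F y .] }  — reduce
  I11: { [F → D c .] }  — reduce
  I12: { [F → ; D . y] }  — shift
  I13: { [F → ; D y .] }  — reduce
  I14: { [D → c D . c], [F → D . c] }  — shift
  I15: { [D → . c D c], [D → . c F D], [D → . f F y], [D → c F . D] }  — shift
  I16: { [D → c F D .] }  — reduce
  I17: { [D → c D c .], [F → D c .] }  — 2 reduces

I17 contains complete items [D → c D c .], [F → D c .] — reduce-reduce conflict.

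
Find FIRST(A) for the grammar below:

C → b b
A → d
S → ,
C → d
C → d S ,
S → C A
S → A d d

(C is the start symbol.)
{ 'd' }

From A → d:
  - d is a terminal: add 'd' and stop

Collecting: FIRST(A) = { 'd' }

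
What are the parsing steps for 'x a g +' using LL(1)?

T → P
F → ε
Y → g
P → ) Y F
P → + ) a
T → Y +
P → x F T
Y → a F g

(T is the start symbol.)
LL(1) parsing maintains a stack (initially the start symbol over $) and the input. At each step: if the stack top is a terminal, match it against the current input token; if it is a non-terminal N, replace it with the RHS of M[N, lookahead] (the unique production whose predict set contains the lookahead).

Stack is shown with the top on the left.

Stack      Input      Action
----------------------------
T $        x a g + $  output T → P
P $        x a g + $  output P → x F T
x F T $    x a g + $  match 'x'
F T $      a g + $    output F → ε
T $        a g + $    output T → Y +
Y + $      a g + $    output Y → a F g
a F g + $  a g + $    match 'a'
F g + $    g + $      output F → ε
g + $      g + $      match 'g'
+ $        + $        match '+'
$          $          accept

The string is accepted.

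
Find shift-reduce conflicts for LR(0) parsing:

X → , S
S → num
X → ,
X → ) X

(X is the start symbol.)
A shift-reduce conflict occurs when an LR(0) state has both:
  - a complete (reduce) item [A → α .] (dot at the end), and
  - a shift item [B → β . c γ] (dot before a terminal).

Augment with X' → X and build the canonical LR(0) collection (I0 = CLOSURE({[X' → . X]}), then GOTO on every symbol after a dot until no new states appear). It has 7 states:
  I0: { [X → . ) X], [X → . , S], [X → . ,], [X' → . X] }  — shift
  I1: { [X → ) . X], [X → . ) X], [X → . , S], [X → . ,] }  — shift
  I2: { [S → . num], [X → , . S], [X → , .] }  — shift, reduce
  I3: { [X' → X .] }  — accept
  I4: { [X → , S .] }  — reduce
  I5: { [S → num .] }  — reduce
  I6: { [X → ) X .] }  — reduce

I2 contains reduce item [X → , .] and shift item [S → . num] — shift-reduce conflict.

Answer: Yes — I2: [X → , .] vs [S → . num]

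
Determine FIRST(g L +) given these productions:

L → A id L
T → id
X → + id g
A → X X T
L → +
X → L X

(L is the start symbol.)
{ 'g' }

To compute FIRST(g L +), process the symbols left to right:
Symbol g is a terminal. Add 'g' and stop.
FIRST(g L +) = { 'g' }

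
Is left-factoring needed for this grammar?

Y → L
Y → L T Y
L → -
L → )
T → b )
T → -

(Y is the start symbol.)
Left-factoring is needed when two productions for the same non-terminal
share a common prefix on the right-hand side.

Productions for Y:
  Y → L
  Y → L T Y
Productions for L:
  L → -
  L → )
Productions for T:
  T → b )
  T → -

Found common prefix 'L' in productions for Y

Answer: Yes, Y has productions with common prefix 'L'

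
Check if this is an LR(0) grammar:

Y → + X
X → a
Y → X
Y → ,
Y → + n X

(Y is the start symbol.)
A grammar is LR(0) if no state in the canonical LR(0) collection has:
  - both a shift item (dot before a terminal) and a complete item (shift-reduce conflict), or
  - two or more complete items (reduce-reduce conflict; the accept item [Y' → Y .] counts as a complete item here).

Augment with Y' → Y and build the canonical LR(0) collection (I0 = CLOSURE({[Y' → . Y]}), then GOTO on every symbol after a dot until no new states appear). It has 9 states:
  I0: { [X → . a], [Y → . + X], [Y → . + n X], [Y → . ,], [Y → . X], [Y' → . Y] }  — shift
  I1: { [X → . a], [Y → + . X], [Y → + . n X] }  — shift
  I2: { [Y → , .] }  — reduce
  I3: { [Y → X .] }  — reduce
  I4: { [Y' → Y .] }  — accept
  I5: { [X → a .] }  — reduce
  I6: { [Y → + X .] }  — reduce
  I7: { [X → . a], [Y → + n . X] }  — shift
  I8: { [Y → + n X .] }  — reduce

Every state is either a pure shift/goto state or contains exactly one complete item and nothing to shift — no conflicts. The grammar is LR(0).

Answer: Yes, the grammar is LR(0)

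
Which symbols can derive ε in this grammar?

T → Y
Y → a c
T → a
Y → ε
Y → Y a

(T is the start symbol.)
A non-terminal is nullable if it can derive ε (the empty string): either it has an ε-production, or it has a production whose right-hand side consists entirely of nullable non-terminals.

ε-productions: Y → ε
So Y is immediately nullable.
T → Y: every symbol on the right is nullable, so T is nullable too.
Every non-terminal is now nullable.
Nullable = { 'T', 'Y' }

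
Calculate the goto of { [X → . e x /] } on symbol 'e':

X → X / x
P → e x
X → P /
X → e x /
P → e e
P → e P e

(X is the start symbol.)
GOTO(I, 'e') = CLOSURE({ [A → αX.β] : [A → α.Xβ] ∈ I, X = 'e' })

Items with dot before 'e', with the dot advanced:
  [X → . e x /] → [X → e . x /]
Closure adds nothing (no advanced item has the dot before a non-terminal).

GOTO = { [X → e . x /] }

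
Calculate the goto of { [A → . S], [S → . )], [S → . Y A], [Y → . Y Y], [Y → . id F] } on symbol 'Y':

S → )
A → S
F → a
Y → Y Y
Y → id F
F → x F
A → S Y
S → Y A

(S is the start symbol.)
GOTO(I, 'Y') = CLOSURE({ [A → αX.β] : [A → α.Xβ] ∈ I, X = 'Y' })

Items with dot before 'Y', with the dot advanced:
  [S → . Y A] → [S → Y . A]
  [Y → . Y Y] → [Y → Y . Y]
Closure of the advanced items:
  [S → Y . A] has the dot before A: add [A → . S], [A → . S Y]
  [Y → Y . Y] has the dot before Y: add [Y → . Y Y], [Y → . id F]
  [A → . S] has the dot before S: add [S → . )], [S → . Y A]

GOTO = { [A → . S Y], [A → . S], [S → . )], [S → . Y A], [S → Y . A], [Y → . Y Y], [Y → . id F], [Y → Y . Y] }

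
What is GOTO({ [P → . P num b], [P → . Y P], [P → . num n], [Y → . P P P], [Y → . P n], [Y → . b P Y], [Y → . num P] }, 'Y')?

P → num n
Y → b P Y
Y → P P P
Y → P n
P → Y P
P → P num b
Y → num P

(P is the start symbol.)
{ [P → . P num b], [P → . Y P], [P → . num n], [P → Y . P], [Y → . P P P], [Y → . P n], [Y → . b P Y], [Y → . num P] }

GOTO(I, 'Y') = CLOSURE({ [A → αX.β] : [A → α.Xβ] ∈ I, X = 'Y' })

Items with dot before 'Y', with the dot advanced:
  [P → . Y P] → [P → Y . P]
Closure of the advanced items:
  [P → Y . P] has the dot before P: add [P → . num n], [P → . Y P], [P → . P num b]
  [P → . Y P] has the dot before Y: add [Y → . b P Y], [Y → . P P P], [Y → . P n], [Y → . num P]

GOTO = { [P → . P num b], [P → . Y P], [P → . num n], [P → Y . P], [Y → . P P P], [Y → . P n], [Y → . b P Y], [Y → . num P] }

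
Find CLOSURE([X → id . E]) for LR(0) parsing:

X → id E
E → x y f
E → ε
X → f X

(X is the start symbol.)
{ [E → . x y f], [E → .], [X → id . E] }

Start with: [X → id . E]
  [X → id . E] has the dot before E: add [E → . x y f], [E → .]
No further items can be added.

CLOSURE = { [E → . x y f], [E → .], [X → id . E] }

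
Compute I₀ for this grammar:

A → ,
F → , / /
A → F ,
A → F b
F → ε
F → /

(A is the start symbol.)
First, augment the grammar with A' → A
I₀ = CLOSURE({ [A' → . A] }):
  [A' → . A] has the dot before A: add [A → . ,], [A → . F ,], [A → . F b]
  [A → . F ,] has the dot before F: add [F → . , / /], [F → .], [F → . /]
No further items can be added.

I₀ = { [A → . ,], [A → . F ,], [A → . F b], [A' → . A], [F → . , / /], [F → . /], [F → .] }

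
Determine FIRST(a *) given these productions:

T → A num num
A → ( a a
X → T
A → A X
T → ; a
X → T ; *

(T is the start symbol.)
To compute FIRST(a *), process the symbols left to right:
Symbol a is a terminal. Add 'a' and stop.
FIRST(a *) = { 'a' }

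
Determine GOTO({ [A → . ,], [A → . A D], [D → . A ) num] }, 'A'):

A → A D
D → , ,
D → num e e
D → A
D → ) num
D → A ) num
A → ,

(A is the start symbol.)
GOTO(I, 'A') = CLOSURE({ [A → αX.β] : [A → α.Xβ] ∈ I, X = 'A' })

Items with dot before 'A', with the dot advanced:
  [A → . A D] → [A → A . D]
  [D → . A ) num] → [D → A . ) num]
Closure of the advanced items:
  [A → A . D] has the dot before D: add [D → . , ,], [D → . num e e], [D → . A], [D → . ) num], [D → . A ) num]
  [D → . A] has the dot before A: add [A → . A D], [A → . ,]

GOTO = { [A → . ,], [A → . A D], [A → A . D], [D → . ) num], [D → . , ,], [D → . A ) num], [D → . A], [D → . num e e], [D → A . ) num] }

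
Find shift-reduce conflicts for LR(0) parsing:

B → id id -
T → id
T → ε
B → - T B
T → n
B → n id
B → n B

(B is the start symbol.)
Augment with B' → B and build the canonical LR(0) collection (I0 = CLOSURE({[B' → . B]}), then GOTO on every symbol after a dot until no new states appear). It has 13 states:
  I0: { [B → . - T B], [B → . id id -], [B → . n B], [B → . n id], [B' → . B] }  — shift
  I1: { [B → - . T B], [T → . id], [T → . n], [T → .] }  — shift, reduce
  I2: { [B' → B .] }  — accept
  I3: { [B → id . id -] }  — shift
  I4: { [B → . - T B], [B → . id id -], [B → . n B], [B → . n id], [B → n . B], [B → n . id] }  — shift
  I5: { [B → n B .] }  — reduce
  I6: { [B → id . id -], [B → n id .] }  — shift, reduce
  I7: { [B → id id . -] }  — shift
  I8: { [B → id id - .] }  — reduce
  I9: { [B → - T . B], [B → . - T B], [B → . id id -], [B → . n B], [B → . n id] }  — shift
  I10: { [T → id .] }  — reduce
  I11: { [T → n .] }  — reduce
  I12: { [B → - T B .] }  — reduce

I1 contains reduce item [T → .] and shift items [T → . id], [T → . n] — shift-reduce conflict.
I6 contains reduce item [B → n id .] and shift item [B → id . id -] — shift-reduce conflict.

Answer: Yes — I1: [T → .] vs [T → . id]; I6: [B → n id .] vs [B → id . id -]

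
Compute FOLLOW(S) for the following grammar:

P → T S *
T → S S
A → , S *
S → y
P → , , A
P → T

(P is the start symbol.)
{ $, '*', 'y' }

To compute FOLLOW(S), find every occurrence of S on a right-hand side N → α S β: add FIRST(β) \ {ε}, and if β is empty or nullable also add FOLLOW(N). Iterate to a fixed point.

In P → T S *: S is followed by '*', add FIRST('*') \ {ε} = { '*' }
In T → S S: S is followed by S, add FIRST(S) \ {ε} = { 'y' }
In T → S S: S is at the end, add FOLLOW(T)
In A → , S *: S is followed by '*', add FIRST('*') \ {ε} = { '*' }

The FOLLOW sets referred to above (computed the same way, to a fixed point):
  FOLLOW(T) = { $, 'y' }

Taking the union: FOLLOW(S) = { $, '*', 'y' }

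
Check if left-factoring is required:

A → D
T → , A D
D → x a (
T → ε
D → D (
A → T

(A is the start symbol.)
No, left-factoring is not needed

Left-factoring is needed when two productions for the same non-terminal
share a common prefix on the right-hand side.

Productions for A:
  A → D
  A → T
Productions for T:
  T → , A D
  T → ε
Productions for D:
  D → x a (
  D → D (

No common prefixes found.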